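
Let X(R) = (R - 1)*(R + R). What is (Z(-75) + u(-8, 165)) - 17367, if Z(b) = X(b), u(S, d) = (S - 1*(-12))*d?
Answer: -5307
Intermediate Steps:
X(R) = 2*R*(-1 + R) (X(R) = (-1 + R)*(2*R) = 2*R*(-1 + R))
u(S, d) = d*(12 + S) (u(S, d) = (S + 12)*d = (12 + S)*d = d*(12 + S))
Z(b) = 2*b*(-1 + b)
(Z(-75) + u(-8, 165)) - 17367 = (2*(-75)*(-1 - 75) + 165*(12 - 8)) - 17367 = (2*(-75)*(-76) + 165*4) - 17367 = (11400 + 660) - 17367 = 12060 - 17367 = -5307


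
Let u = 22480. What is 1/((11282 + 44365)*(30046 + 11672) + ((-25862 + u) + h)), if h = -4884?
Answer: 1/2321473280 ≈ 4.3076e-10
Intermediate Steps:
1/((11282 + 44365)*(30046 + 11672) + ((-25862 + u) + h)) = 1/((11282 + 44365)*(30046 + 11672) + ((-25862 + 22480) - 4884)) = 1/(55647*41718 + (-3382 - 4884)) = 1/(2321481546 - 8266) = 1/2321473280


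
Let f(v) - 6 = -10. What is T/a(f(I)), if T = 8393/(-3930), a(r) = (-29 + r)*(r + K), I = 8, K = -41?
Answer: -763/530550 ≈ -0.0014381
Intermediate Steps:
f(v) = -4 (f(v) = 6 - 10 = -4)
a(r) = (-41 + r)*(-29 + r) (a(r) = (-29 + r)*(r - 41) = (-29 + r)*(-41 + r) = (-41 + r)*(-29 + r))
T = -8393/3930 (T = 8393*(-1/3930) = -8393/3930 ≈ -2.1356)
T/a(f(I)) = -8393/(3930*(1189 + (-4)² - 70*(-4))) = -8393/(3930*(1189 + 16 + 280)) = -8393/3930/1485 = -8393/3930*1/1485 = -763/530550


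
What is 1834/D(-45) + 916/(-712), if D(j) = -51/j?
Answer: 4892887/3026 ≈ 1616.9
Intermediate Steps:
1834/D(-45) + 916/(-712) = 1834/((-51/(-45))) + 916/(-712) = 1834/((-51*(-1/45))) + 916*(-1/712) = 1834/(17/15) - 229/178 = 1834*(15/17) - 229/178 = 27510/17 - 229/178 = 4892887/3026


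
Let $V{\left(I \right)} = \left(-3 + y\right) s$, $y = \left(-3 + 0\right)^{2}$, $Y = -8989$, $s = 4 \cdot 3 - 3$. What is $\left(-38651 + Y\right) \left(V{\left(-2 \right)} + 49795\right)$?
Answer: $-2374806360$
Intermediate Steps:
$s = 9$ ($s = 12 - 3 = 9$)
$y = 9$ ($y = \left(-3\right)^{2} = 9$)
$V{\left(I \right)} = 54$ ($V{\left(I \right)} = \left(-3 + 9\right) 9 = 6 \cdot 9 = 54$)
$\left(-38651 + Y\right) \left(V{\left(-2 \right)} + 49795\right) = \left(-38651 - 8989\right) \left(54 + 49795\right) = \left(-47640\right) 49849 = -2374806360$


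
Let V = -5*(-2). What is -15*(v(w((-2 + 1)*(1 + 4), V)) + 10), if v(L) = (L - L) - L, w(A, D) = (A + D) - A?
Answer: 0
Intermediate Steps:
V = 10
w(A, D) = D
v(L) = -L (v(L) = 0 - L = -L)
-15*(v(w((-2 + 1)*(1 + 4), V)) + 10) = -15*(-1*10 + 10) = -15*(-10 + 10) = -15*0 = 0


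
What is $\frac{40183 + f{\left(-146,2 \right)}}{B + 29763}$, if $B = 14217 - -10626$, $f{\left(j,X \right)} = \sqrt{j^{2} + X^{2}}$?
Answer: $\frac{40183}{54606} + \frac{\sqrt{5330}}{27303} \approx 0.73855$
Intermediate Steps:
$f{\left(j,X \right)} = \sqrt{X^{2} + j^{2}}$
$B = 24843$ ($B = 14217 + 10626 = 24843$)
$\frac{40183 + f{\left(-146,2 \right)}}{B + 29763} = \frac{40183 + \sqrt{2^{2} + \left(-146\right)^{2}}}{24843 + 29763} = \frac{40183 + \sqrt{4 + 21316}}{54606} = \left(40183 + \sqrt{21320}\right) \frac{1}{54606} = \left(40183 + 2 \sqrt{5330}\right) \frac{1}{54606} = \frac{40183}{54606} + \frac{\sqrt{5330}}{27303}$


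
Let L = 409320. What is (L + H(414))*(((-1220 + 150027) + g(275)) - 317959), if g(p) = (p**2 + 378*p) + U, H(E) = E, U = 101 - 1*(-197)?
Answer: 4392758214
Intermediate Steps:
U = 298 (U = 101 + 197 = 298)
g(p) = 298 + p**2 + 378*p (g(p) = (p**2 + 378*p) + 298 = 298 + p**2 + 378*p)
(L + H(414))*(((-1220 + 150027) + g(275)) - 317959) = (409320 + 414)*(((-1220 + 150027) + (298 + 275**2 + 378*275)) - 317959) = 409734*((148807 + (298 + 75625 + 103950)) - 317959) = 409734*((148807 + 179873) - 317959) = 409734*(328680 - 317959) = 409734*10721 = 4392758214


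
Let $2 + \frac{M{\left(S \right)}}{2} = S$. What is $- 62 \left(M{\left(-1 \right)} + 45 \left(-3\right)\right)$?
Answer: $8742$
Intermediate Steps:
$M{\left(S \right)} = -4 + 2 S$
$- 62 \left(M{\left(-1 \right)} + 45 \left(-3\right)\right) = - 62 \left(\left(-4 + 2 \left(-1\right)\right) + 45 \left(-3\right)\right) = - 62 \left(\left(-4 - 2\right) - 135\right) = - 62 \left(-6 - 135\right) = \left(-62\right) \left(-141\right) = 8742$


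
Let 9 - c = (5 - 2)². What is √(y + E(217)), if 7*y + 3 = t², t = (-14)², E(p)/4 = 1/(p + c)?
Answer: √258405119/217 ≈ 74.078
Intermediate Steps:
c = 0 (c = 9 - (5 - 2)² = 9 - 1*3² = 9 - 1*9 = 9 - 9 = 0)
E(p) = 4/p (E(p) = 4/(p + 0) = 4/p)
t = 196
y = 38413/7 (y = -3/7 + (⅐)*196² = -3/7 + (⅐)*38416 = -3/7 + 5488 = 38413/7 ≈ 5487.6)
√(y + E(217)) = √(38413/7 + 4/217) = √(1190807/217) = √258405119/217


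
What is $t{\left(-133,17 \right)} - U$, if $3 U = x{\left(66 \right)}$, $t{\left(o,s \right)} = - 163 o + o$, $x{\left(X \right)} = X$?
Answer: $21524$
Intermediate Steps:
$t{\left(o,s \right)} = - 162 o$
$U = 22$ ($U = \frac{1}{3} \cdot 66 = 22$)
$t{\left(-133,17 \right)} - U = \left(-162\right) \left(-133\right) - 22 = 21546 - 22 = 21524$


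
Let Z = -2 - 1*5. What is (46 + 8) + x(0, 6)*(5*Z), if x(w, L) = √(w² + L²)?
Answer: -156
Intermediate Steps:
Z = -7 (Z = -2 - 5 = -7)
x(w, L) = √(L² + w²)
(46 + 8) + x(0, 6)*(5*Z) = (46 + 8) + √(6² + 0²)*(5*(-7)) = 54 + √(36 + 0)*(-35) = 54 + √36*(-35) = 54 + 6*(-35) = 54 - 210 = -156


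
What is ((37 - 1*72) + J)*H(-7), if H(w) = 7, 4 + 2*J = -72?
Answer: -511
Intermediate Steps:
J = -38 (J = -2 + (½)*(-72) = -2 - 36 = -38)
((37 - 1*72) + J)*H(-7) = ((37 - 1*72) - 38)*7 = ((37 - 72) - 38)*7 = (-35 - 38)*7 = -73*7 = -511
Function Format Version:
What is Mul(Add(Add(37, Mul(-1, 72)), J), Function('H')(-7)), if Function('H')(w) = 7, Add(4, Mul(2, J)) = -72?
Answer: -511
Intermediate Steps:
J = -38 (J = Add(-2, Mul(Rational(1, 2), -72)) = Add(-2, -36) = -38)
Mul(Add(Add(37, Mul(-1, 72)), J), Function('H')(-7)) = Mul(Add(Add(37, Mul(-1, 72)), -38), 7) = Mul(Add(Add(37, -72), -38), 7) = Mul(Add(-35, -38), 7) = Mul(-73, 7) = -511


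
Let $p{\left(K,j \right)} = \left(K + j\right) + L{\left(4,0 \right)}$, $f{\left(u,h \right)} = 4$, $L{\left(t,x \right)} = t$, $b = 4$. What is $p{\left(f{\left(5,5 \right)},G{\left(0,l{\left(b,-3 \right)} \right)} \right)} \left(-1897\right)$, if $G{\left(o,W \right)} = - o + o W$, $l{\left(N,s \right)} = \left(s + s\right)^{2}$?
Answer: $-15176$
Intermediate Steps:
$l{\left(N,s \right)} = 4 s^{2}$ ($l{\left(N,s \right)} = \left(2 s\right)^{2} = 4 s^{2}$)
$G{\left(o,W \right)} = - o + W o$
$p{\left(K,j \right)} = 4 + K + j$ ($p{\left(K,j \right)} = \left(K + j\right) + 4 = 4 + K + j$)
$p{\left(f{\left(5,5 \right)},G{\left(0,l{\left(b,-3 \right)} \right)} \right)} \left(-1897\right) = \left(4 + 4 + 0 \left(-1 + 4 \left(-3\right)^{2}\right)\right) \left(-1897\right) = \left(4 + 4 + 0 \left(-1 + 4 \cdot 9\right)\right) \left(-1897\right) = \left(4 + 4 + 0 \left(-1 + 36\right)\right) \left(-1897\right) = \left(4 + 4 + 0 \cdot 35\right) \left(-1897\right) = \left(4 + 4 + 0\right) \left(-1897\right) = 8 \left(-1897\right) = -15176$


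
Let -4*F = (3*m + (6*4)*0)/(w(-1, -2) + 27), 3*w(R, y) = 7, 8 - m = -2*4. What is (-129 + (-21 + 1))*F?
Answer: 1341/22 ≈ 60.955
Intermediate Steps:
m = 16 (m = 8 - (-2)*4 = 8 - 1*(-8) = 8 + 8 = 16)
w(R, y) = 7/3 (w(R, y) = (⅓)*7 = 7/3)
F = -9/22 (F = -(3*16 + (6*4)*0)/(4*(7/3 + 27)) = -(48 + 24*0)/(4*88/3) = -(48 + 0)*3/(4*88) = -12*3/88 = -¼*18/11 = -9/22 ≈ -0.40909)
(-129 + (-21 + 1))*F = (-129 + (-21 + 1))*(-9/22) = (-129 - 20)*(-9/22) = -149*(-9/22) = 1341/22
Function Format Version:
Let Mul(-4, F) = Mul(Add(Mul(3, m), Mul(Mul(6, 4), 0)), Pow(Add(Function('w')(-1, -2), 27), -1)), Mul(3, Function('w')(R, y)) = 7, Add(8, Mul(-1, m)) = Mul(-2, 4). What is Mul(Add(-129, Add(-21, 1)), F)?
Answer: Rational(1341, 22) ≈ 60.955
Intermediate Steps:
m = 16 (m = Add(8, Mul(-1, Mul(-2, 4))) = Add(8, Mul(-1, -8)) = Add(8, 8) = 16)
Function('w')(R, y) = Rational(7, 3) (Function('w')(R, y) = Mul(Rational(1, 3), 7) = Rational(7, 3))
F = Rational(-9, 22) (F = Mul(Rational(-1, 4), Mul(Add(Mul(3, 16), Mul(Mul(6, 4), 0)), Pow(Add(Rational(7, 3), 27), -1))) = Mul(Rational(-1, 4), Mul(Add(48, Mul(24, 0)), Pow(Rational(88, 3), -1))) = Mul(Rational(-1, 4), Mul(Add(48, 0), Rational(3, 88))) = Mul(Rational(-1, 4), Mul(48, Rational(3, 88))) = Mul(Rational(-1, 4), Rational(18, 11)) = Rational(-9, 22) ≈ -0.40909)
Mul(Add(-129, Add(-21, 1)), F) = Mul(Add(-129, Add(-21, 1)), Rational(-9, 22)) = Mul(Add(-129, -20), Rational(-9, 22)) = Mul(-149, Rational(-9, 22)) = Rational(1341, 22)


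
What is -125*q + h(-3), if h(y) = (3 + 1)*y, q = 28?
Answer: -3512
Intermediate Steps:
h(y) = 4*y
-125*q + h(-3) = -125*28 + 4*(-3) = -3500 - 12 = -3512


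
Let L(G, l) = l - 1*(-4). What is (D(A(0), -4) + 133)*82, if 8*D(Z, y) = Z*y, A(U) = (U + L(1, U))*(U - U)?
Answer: 10906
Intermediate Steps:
L(G, l) = 4 + l (L(G, l) = l + 4 = 4 + l)
A(U) = 0 (A(U) = (U + (4 + U))*(U - U) = (4 + 2*U)*0 = 0)
D(Z, y) = Z*y/8 (D(Z, y) = (Z*y)/8 = Z*y/8)
(D(A(0), -4) + 133)*82 = ((⅛)*0*(-4) + 133)*82 = (0 + 133)*82 = 133*82 = 10906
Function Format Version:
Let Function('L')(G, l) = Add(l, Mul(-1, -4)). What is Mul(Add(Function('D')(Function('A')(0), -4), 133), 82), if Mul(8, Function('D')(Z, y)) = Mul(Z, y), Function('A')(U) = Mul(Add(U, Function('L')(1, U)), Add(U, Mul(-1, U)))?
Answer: 10906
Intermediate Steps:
Function('L')(G, l) = Add(4, l) (Function('L')(G, l) = Add(l, 4) = Add(4, l))
Function('A')(U) = 0 (Function('A')(U) = Mul(Add(U, Add(4, U)), Add(U, Mul(-1, U))) = Mul(Add(4, Mul(2, U)), 0) = 0)
Function('D')(Z, y) = Mul(Rational(1, 8), Z, y) (Function('D')(Z, y) = Mul(Rational(1, 8), Mul(Z, y)) = Mul(Rational(1, 8), Z, y))
Mul(Add(Function('D')(Function('A')(0), -4), 133), 82) = Mul(Add(Mul(Rational(1, 8), 0, -4), 133), 82) = Mul(Add(0, 133), 82) = Mul(133, 82) = 10906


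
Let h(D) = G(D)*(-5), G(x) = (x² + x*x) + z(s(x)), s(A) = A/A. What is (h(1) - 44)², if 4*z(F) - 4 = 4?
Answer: 4096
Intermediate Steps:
s(A) = 1
z(F) = 2 (z(F) = 1 + (¼)*4 = 1 + 1 = 2)
G(x) = 2 + 2*x² (G(x) = (x² + x*x) + 2 = (x² + x²) + 2 = 2*x² + 2 = 2 + 2*x²)
h(D) = -10 - 10*D² (h(D) = (2 + 2*D²)*(-5) = -10 - 10*D²)
(h(1) - 44)² = ((-10 - 10*1²) - 44)² = ((-10 - 10*1) - 44)² = ((-10 - 10) - 44)² = (-20 - 44)² = (-64)² = 4096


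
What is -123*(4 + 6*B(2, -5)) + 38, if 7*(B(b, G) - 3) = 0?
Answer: -2668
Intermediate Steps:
B(b, G) = 3 (B(b, G) = 3 + (⅐)*0 = 3 + 0 = 3)
-123*(4 + 6*B(2, -5)) + 38 = -123*(4 + 6*3) + 38 = -123*(4 + 18) + 38 = -123*22 + 38 = -2706 + 38 = -2668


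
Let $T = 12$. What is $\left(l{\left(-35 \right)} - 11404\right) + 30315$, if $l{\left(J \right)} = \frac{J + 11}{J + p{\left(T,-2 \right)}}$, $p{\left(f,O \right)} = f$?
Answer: $\frac{434977}{23} \approx 18912.0$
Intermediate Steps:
$l{\left(J \right)} = \frac{11 + J}{12 + J}$ ($l{\left(J \right)} = \frac{J + 11}{J + 12} = \frac{11 + J}{12 + J}$)
$\left(l{\left(-35 \right)} - 11404\right) + 30315 = \left(\frac{11 - 35}{12 - 35} - 11404\right) + 30315 = \left(\frac{1}{-23} \left(-24\right) - 11404\right) + 30315 = \left(\left(- \frac{1}{23}\right) \left(-24\right) - 11404\right) + 30315 = \left(\frac{24}{23} - 11404\right) + 30315 = - \frac{262268}{23} + 30315 = \frac{434977}{23}$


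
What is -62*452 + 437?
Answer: -27587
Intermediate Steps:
-62*452 + 437 = -28024 + 437 = -27587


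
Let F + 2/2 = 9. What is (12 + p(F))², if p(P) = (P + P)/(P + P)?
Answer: 169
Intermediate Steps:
F = 8 (F = -1 + 9 = 8)
p(P) = 1 (p(P) = (2*P)/((2*P)) = (2*P)*(1/(2*P)) = 1)
(12 + p(F))² = (12 + 1)² = 13² = 169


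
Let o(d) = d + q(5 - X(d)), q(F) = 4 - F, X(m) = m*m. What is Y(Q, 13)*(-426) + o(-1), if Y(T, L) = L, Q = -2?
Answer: -5539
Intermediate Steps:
X(m) = m²
o(d) = -1 + d + d² (o(d) = d + (4 - (5 - d²)) = d + (4 + (-5 + d²)) = d + (-1 + d²) = -1 + d + d²)
Y(Q, 13)*(-426) + o(-1) = 13*(-426) + (-1 - 1 + (-1)²) = -5538 + (-1 - 1 + 1) = -5538 - 1 = -5539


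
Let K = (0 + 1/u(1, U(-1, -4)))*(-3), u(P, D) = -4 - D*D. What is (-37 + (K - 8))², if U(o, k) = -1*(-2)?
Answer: 127449/64 ≈ 1991.4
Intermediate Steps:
U(o, k) = 2
u(P, D) = -4 - D²
K = 3/8 (K = (0 + 1/(-4 - 1*2²))*(-3) = (0 + 1/(-4 - 1*4))*(-3) = (0 + 1/(-4 - 4))*(-3) = (0 + 1/(-8))*(-3) = (0 - ⅛)*(-3) = -⅛*(-3) = 3/8 ≈ 0.37500)
(-37 + (K - 8))² = (-37 + (3/8 - 8))² = (-37 - 61/8)² = (-357/8)² = 127449/64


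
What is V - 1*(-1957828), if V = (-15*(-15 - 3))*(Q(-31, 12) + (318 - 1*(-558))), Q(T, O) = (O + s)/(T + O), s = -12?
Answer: 2194348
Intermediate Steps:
Q(T, O) = (-12 + O)/(O + T) (Q(T, O) = (O - 12)/(T + O) = (-12 + O)/(O + T))
V = 236520 (V = (-15*(-15 - 3))*((-12 + 12)/(12 - 31) + (318 - 1*(-558))) = (-15*(-18))*(0/(-19) + (318 + 558)) = 270*(-1/19*0 + 876) = 270*(0 + 876) = 270*876 = 236520)
V - 1*(-1957828) = 236520 - 1*(-1957828) = 236520 + 1957828 = 2194348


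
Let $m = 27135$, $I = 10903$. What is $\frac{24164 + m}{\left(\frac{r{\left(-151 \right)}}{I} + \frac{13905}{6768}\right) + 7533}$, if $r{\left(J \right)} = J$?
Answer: $\frac{420603373744}{61780220431} \approx 6.8081$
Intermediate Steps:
$\frac{24164 + m}{\left(\frac{r{\left(-151 \right)}}{I} + \frac{13905}{6768}\right) + 7533} = \frac{24164 + 27135}{\left(- \frac{151}{10903} + \frac{13905}{6768}\right) + 7533} = \frac{51299}{\left(\left(-151\right) \frac{1}{10903} + 13905 \cdot \frac{1}{6768}\right) + 7533} = \frac{51299}{\left(- \frac{151}{10903} + \frac{1545}{752}\right) + 7533} = \frac{51299}{\frac{16731583}{8199056} + 7533} = \frac{51299}{\frac{61780220431}{8199056}} = 51299 \cdot \frac{8199056}{61780220431} = \frac{420603373744}{61780220431}$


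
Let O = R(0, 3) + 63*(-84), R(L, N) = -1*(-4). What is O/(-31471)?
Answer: 5288/31471 ≈ 0.16803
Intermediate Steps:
R(L, N) = 4
O = -5288 (O = 4 + 63*(-84) = 4 - 5292 = -5288)
O/(-31471) = -5288/(-31471) = -5288*(-1/31471) = 5288/31471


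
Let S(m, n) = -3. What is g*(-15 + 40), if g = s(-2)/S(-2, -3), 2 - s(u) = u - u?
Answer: -50/3 ≈ -16.667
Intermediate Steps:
s(u) = 2 (s(u) = 2 - (u - u) = 2 - 1*0 = 2 + 0 = 2)
g = -2/3 (g = 2/(-3) = 2*(-1/3) = -2/3 ≈ -0.66667)
g*(-15 + 40) = -2*(-15 + 40)/3 = -2/3*25 = -50/3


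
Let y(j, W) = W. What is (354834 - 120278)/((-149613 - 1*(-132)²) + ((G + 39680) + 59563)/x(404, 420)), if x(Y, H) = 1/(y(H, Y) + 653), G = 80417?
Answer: 234556/189733583 ≈ 0.0012362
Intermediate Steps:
x(Y, H) = 1/(653 + Y) (x(Y, H) = 1/(Y + 653) = 1/(653 + Y))
(354834 - 120278)/((-149613 - 1*(-132)²) + ((G + 39680) + 59563)/x(404, 420)) = (354834 - 120278)/((-149613 - 1*(-132)²) + ((80417 + 39680) + 59563)/(1/(653 + 404))) = 234556/((-149613 - 1*17424) + (120097 + 59563)/(1/1057)) = 234556/((-149613 - 17424) + 179660/(1/1057)) = 234556/(-167037 + 179660*1057) = 234556/(-167037 + 189900620) = 234556/189733583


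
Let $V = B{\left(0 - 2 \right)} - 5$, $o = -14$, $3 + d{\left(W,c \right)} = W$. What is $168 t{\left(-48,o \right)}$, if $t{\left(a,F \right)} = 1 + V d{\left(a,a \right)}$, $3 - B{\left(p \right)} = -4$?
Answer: $-16968$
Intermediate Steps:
$B{\left(p \right)} = 7$ ($B{\left(p \right)} = 3 - -4 = 3 + 4 = 7$)
$d{\left(W,c \right)} = -3 + W$
$V = 2$ ($V = 7 - 5 = 2$)
$t{\left(a,F \right)} = -5 + 2 a$ ($t{\left(a,F \right)} = 1 + 2 \left(-3 + a\right) = 1 + \left(-6 + 2 a\right) = -5 + 2 a$)
$168 t{\left(-48,o \right)} = 168 \left(-5 + 2 \left(-48\right)\right) = 168 \left(-5 - 96\right) = 168 \left(-101\right) = -16968$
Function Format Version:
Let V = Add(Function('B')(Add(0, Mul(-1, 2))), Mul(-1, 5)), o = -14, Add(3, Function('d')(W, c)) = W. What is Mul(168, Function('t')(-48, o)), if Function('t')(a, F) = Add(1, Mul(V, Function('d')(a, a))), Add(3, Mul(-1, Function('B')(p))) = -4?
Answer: -16968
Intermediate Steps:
Function('B')(p) = 7 (Function('B')(p) = Add(3, Mul(-1, -4)) = Add(3, 4) = 7)
Function('d')(W, c) = Add(-3, W)
V = 2 (V = Add(7, Mul(-1, 5)) = Add(7, -5) = 2)
Function('t')(a, F) = Add(-5, Mul(2, a)) (Function('t')(a, F) = Add(1, Mul(2, Add(-3, a))) = Add(1, Add(-6, Mul(2, a))) = Add(-5, Mul(2, a)))
Mul(168, Function('t')(-48, o)) = Mul(168, Add(-5, Mul(2, -48))) = Mul(168, Add(-5, -96)) = Mul(168, -101) = -16968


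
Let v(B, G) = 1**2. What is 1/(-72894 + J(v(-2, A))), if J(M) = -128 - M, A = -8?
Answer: -1/73023 ≈ -1.3694e-5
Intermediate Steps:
v(B, G) = 1
1/(-72894 + J(v(-2, A))) = 1/(-72894 + (-128 - 1*1)) = 1/(-72894 + (-128 - 1)) = 1/(-72894 - 129) = 1/(-73023) = -1/73023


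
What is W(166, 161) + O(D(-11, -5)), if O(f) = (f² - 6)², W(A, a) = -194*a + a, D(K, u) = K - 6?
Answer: 49016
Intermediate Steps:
D(K, u) = -6 + K
W(A, a) = -193*a
O(f) = (-6 + f²)²
W(166, 161) + O(D(-11, -5)) = -193*161 + (-6 + (-6 - 11)²)² = -31073 + (-6 + (-17)²)² = -31073 + (-6 + 289)² = -31073 + 283² = -31073 + 80089 = 49016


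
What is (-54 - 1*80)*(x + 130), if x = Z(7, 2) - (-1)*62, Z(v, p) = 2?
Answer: -25996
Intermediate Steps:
x = 64 (x = 2 - (-1)*62 = 2 - 1*(-62) = 2 + 62 = 64)
(-54 - 1*80)*(x + 130) = (-54 - 1*80)*(64 + 130) = (-54 - 80)*194 = -134*194 = -25996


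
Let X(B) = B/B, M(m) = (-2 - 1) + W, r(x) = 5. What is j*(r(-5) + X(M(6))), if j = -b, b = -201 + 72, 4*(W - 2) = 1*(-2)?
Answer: 774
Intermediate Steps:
W = 3/2 (W = 2 + (1*(-2))/4 = 2 + (¼)*(-2) = 2 - ½ = 3/2 ≈ 1.5000)
b = -129
M(m) = -3/2 (M(m) = (-2 - 1) + 3/2 = -3 + 3/2 = -3/2)
X(B) = 1
j = 129 (j = -1*(-129) = 129)
j*(r(-5) + X(M(6))) = 129*(5 + 1) = 129*6 = 774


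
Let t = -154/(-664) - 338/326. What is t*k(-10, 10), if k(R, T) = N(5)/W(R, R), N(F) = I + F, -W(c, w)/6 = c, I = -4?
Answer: -14519/1082320 ≈ -0.013415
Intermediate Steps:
W(c, w) = -6*c
N(F) = -4 + F
t = -43557/54116 (t = -154*(-1/664) - 338*1/326 = 77/332 - 169/163 = -43557/54116 ≈ -0.80488)
k(R, T) = -1/(6*R) (k(R, T) = (-4 + 5)/((-6*R)) = 1*(-1/(6*R)) = -1/(6*R))
t*k(-10, 10) = -(-14519)/(108232*(-10)) = -(-14519)*(-1)/(108232*10) = -43557/54116*1/60 = -14519/1082320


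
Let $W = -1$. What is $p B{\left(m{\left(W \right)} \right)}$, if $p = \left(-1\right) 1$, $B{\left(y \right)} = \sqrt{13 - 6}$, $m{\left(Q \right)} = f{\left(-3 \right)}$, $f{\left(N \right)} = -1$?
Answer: $- \sqrt{7} \approx -2.6458$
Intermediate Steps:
$m{\left(Q \right)} = -1$
$B{\left(y \right)} = \sqrt{7}$
$p = -1$
$p B{\left(m{\left(W \right)} \right)} = - \sqrt{7}$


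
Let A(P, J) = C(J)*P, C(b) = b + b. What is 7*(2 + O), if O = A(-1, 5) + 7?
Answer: -7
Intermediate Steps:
C(b) = 2*b
A(P, J) = 2*J*P (A(P, J) = (2*J)*P = 2*J*P)
O = -3 (O = 2*5*(-1) + 7 = -10 + 7 = -3)
7*(2 + O) = 7*(2 - 3) = 7*(-1) = -7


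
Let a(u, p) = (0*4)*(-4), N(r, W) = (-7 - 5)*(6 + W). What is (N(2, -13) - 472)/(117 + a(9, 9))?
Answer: -388/117 ≈ -3.3162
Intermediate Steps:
N(r, W) = -72 - 12*W (N(r, W) = -12*(6 + W) = -72 - 12*W)
a(u, p) = 0 (a(u, p) = 0*(-4) = 0)
(N(2, -13) - 472)/(117 + a(9, 9)) = ((-72 - 12*(-13)) - 472)/(117 + 0) = ((-72 + 156) - 472)/117 = (84 - 472)*(1/117) = -388*1/117 = -388/117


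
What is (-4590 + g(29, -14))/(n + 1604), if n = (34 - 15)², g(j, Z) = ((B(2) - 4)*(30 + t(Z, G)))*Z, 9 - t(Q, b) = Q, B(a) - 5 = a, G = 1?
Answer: -2272/655 ≈ -3.4687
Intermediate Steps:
B(a) = 5 + a
t(Q, b) = 9 - Q
g(j, Z) = Z*(117 - 3*Z) (g(j, Z) = (((5 + 2) - 4)*(30 + (9 - Z)))*Z = ((7 - 4)*(39 - Z))*Z = (3*(39 - Z))*Z = (117 - 3*Z)*Z = Z*(117 - 3*Z))
n = 361 (n = 19² = 361)
(-4590 + g(29, -14))/(n + 1604) = (-4590 + 3*(-14)*(39 - 1*(-14)))/(361 + 1604) = (-4590 + 3*(-14)*(39 + 14))/1965 = (-4590 + 3*(-14)*53)*(1/1965) = (-4590 - 2226)*(1/1965) = -6816*1/1965 = -2272/655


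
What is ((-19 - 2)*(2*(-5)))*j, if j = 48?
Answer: 10080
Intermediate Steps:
((-19 - 2)*(2*(-5)))*j = ((-19 - 2)*(2*(-5)))*48 = -21*(-10)*48 = 210*48 = 10080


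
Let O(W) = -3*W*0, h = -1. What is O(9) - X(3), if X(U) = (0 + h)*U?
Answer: 3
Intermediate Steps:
X(U) = -U (X(U) = (0 - 1)*U = -U)
O(W) = 0
O(9) - X(3) = 0 - (-1)*3 = 0 - 1*(-3) = 0 + 3 = 3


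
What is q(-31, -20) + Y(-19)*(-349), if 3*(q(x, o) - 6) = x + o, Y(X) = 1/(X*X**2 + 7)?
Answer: -75023/6852 ≈ -10.949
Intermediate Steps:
Y(X) = 1/(7 + X**3) (Y(X) = 1/(X**3 + 7) = 1/(7 + X**3))
q(x, o) = 6 + o/3 + x/3 (q(x, o) = 6 + (x + o)/3 = 6 + (o + x)/3 = 6 + (o/3 + x/3) = 6 + o/3 + x/3)
q(-31, -20) + Y(-19)*(-349) = (6 + (1/3)*(-20) + (1/3)*(-31)) - 349/(7 + (-19)**3) = (6 - 20/3 - 31/3) - 349/(7 - 6859) = -11 - 349/(-6852) = -11 - 1/6852*(-349) = -11 + 349/6852 = -75023/6852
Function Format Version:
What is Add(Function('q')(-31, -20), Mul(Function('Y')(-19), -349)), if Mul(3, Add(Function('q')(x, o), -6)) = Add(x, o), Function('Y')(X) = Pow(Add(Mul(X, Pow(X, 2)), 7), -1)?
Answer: Rational(-75023, 6852) ≈ -10.949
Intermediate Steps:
Function('Y')(X) = Pow(Add(7, Pow(X, 3)), -1) (Function('Y')(X) = Pow(Add(Pow(X, 3), 7), -1) = Pow(Add(7, Pow(X, 3)), -1))
Function('q')(x, o) = Add(6, Mul(Rational(1, 3), o), Mul(Rational(1, 3), x)) (Function('q')(x, o) = Add(6, Mul(Rational(1, 3), Add(x, o))) = Add(6, Mul(Rational(1, 3), Add(o, x))) = Add(6, Add(Mul(Rational(1, 3), o), Mul(Rational(1, 3), x))) = Add(6, Mul(Rational(1, 3), o), Mul(Rational(1, 3), x)))
Add(Function('q')(-31, -20), Mul(Function('Y')(-19), -349)) = Add(Add(6, Mul(Rational(1, 3), -20), Mul(Rational(1, 3), -31)), Mul(Pow(Add(7, Pow(-19, 3)), -1), -349)) = Add(Add(6, Rational(-20, 3), Rational(-31, 3)), Mul(Pow(Add(7, -6859), -1), -349)) = Add(-11, Mul(Pow(-6852, -1), -349)) = Add(-11, Mul(Rational(-1, 6852), -349)) = Add(-11, Rational(349, 6852)) = Rational(-75023, 6852)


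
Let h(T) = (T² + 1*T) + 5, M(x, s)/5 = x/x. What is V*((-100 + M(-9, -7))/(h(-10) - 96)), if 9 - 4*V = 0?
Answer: 855/4 ≈ 213.75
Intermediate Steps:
M(x, s) = 5 (M(x, s) = 5*(x/x) = 5*1 = 5)
h(T) = 5 + T + T² (h(T) = (T² + T) + 5 = (T + T²) + 5 = 5 + T + T²)
V = 9/4 (V = 9/4 - ¼*0 = 9/4 + 0 = 9/4 ≈ 2.2500)
V*((-100 + M(-9, -7))/(h(-10) - 96)) = 9*((-100 + 5)/((5 - 10 + (-10)²) - 96))/4 = 9*(-95/((5 - 10 + 100) - 96))/4 = 9*(-95/(95 - 96))/4 = 9*(-95/(-1))/4 = 9*(-95*(-1))/4 = (9/4)*95 = 855/4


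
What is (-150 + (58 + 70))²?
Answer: 484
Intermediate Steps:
(-150 + (58 + 70))² = (-150 + 128)² = (-22)² = 484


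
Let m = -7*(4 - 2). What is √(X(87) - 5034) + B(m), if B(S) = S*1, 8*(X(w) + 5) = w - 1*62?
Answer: -14 + I*√80574/4 ≈ -14.0 + 70.964*I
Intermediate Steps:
X(w) = -51/4 + w/8 (X(w) = -5 + (w - 1*62)/8 = -5 + (w - 62)/8 = -5 + (-62 + w)/8 = -5 + (-31/4 + w/8) = -51/4 + w/8)
m = -14 (m = -7*2 = -14)
B(S) = S
√(X(87) - 5034) + B(m) = √((-51/4 + (⅛)*87) - 5034) - 14 = √((-51/4 + 87/8) - 5034) - 14 = √(-15/8 - 5034) - 14 = √(-40287/8) - 14 = I*√80574/4 - 14 = -14 + I*√80574/4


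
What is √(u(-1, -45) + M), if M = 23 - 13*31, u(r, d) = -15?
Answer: I*√395 ≈ 19.875*I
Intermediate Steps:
M = -380 (M = 23 - 403 = -380)
√(u(-1, -45) + M) = √(-15 - 380) = √(-395) = I*√395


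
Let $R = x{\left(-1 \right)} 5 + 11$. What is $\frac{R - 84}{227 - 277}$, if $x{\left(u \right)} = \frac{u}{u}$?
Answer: $\frac{34}{25} \approx 1.36$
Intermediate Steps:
$x{\left(u \right)} = 1$
$R = 16$ ($R = 1 \cdot 5 + 11 = 5 + 11 = 16$)
$\frac{R - 84}{227 - 277} = \frac{16 - 84}{227 - 277} = - \frac{68}{-50} = \left(-68\right) \left(- \frac{1}{50}\right) = \frac{34}{25}$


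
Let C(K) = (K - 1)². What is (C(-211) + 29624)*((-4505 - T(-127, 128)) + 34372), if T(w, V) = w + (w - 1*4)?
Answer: 2246361000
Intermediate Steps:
T(w, V) = -4 + 2*w (T(w, V) = w + (w - 4) = w + (-4 + w) = -4 + 2*w)
C(K) = (-1 + K)²
(C(-211) + 29624)*((-4505 - T(-127, 128)) + 34372) = ((-1 - 211)² + 29624)*((-4505 - (-4 + 2*(-127))) + 34372) = ((-212)² + 29624)*((-4505 - (-4 - 254)) + 34372) = (44944 + 29624)*((-4505 - 1*(-258)) + 34372) = 74568*((-4505 + 258) + 34372) = 74568*(-4247 + 34372) = 74568*30125 = 2246361000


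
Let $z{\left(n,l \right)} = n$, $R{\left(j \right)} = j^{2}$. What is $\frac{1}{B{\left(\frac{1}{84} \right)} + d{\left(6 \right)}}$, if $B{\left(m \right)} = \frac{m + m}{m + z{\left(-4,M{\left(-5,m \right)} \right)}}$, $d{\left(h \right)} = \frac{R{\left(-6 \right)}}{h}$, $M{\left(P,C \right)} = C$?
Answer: $\frac{335}{2008} \approx 0.16683$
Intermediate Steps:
$d{\left(h \right)} = \frac{36}{h}$ ($d{\left(h \right)} = \frac{\left(-6\right)^{2}}{h} = \frac{36}{h}$)
$B{\left(m \right)} = \frac{2 m}{-4 + m}$ ($B{\left(m \right)} = \frac{m + m}{m - 4} = \frac{2 m}{-4 + m}$)
$\frac{1}{B{\left(\frac{1}{84} \right)} + d{\left(6 \right)}} = \frac{1}{\frac{2}{84 \left(-4 + \frac{1}{84}\right)} + \frac{36}{6}} = \frac{1}{2 \cdot \frac{1}{84} \frac{1}{-4 + \frac{1}{84}} + 36 \cdot \frac{1}{6}} = \frac{1}{2 \cdot \frac{1}{84} \frac{1}{- \frac{335}{84}} + 6} = \frac{1}{2 \cdot \frac{1}{84} \left(- \frac{84}{335}\right) + 6} = \frac{1}{- \frac{2}{335} + 6} = \frac{1}{\frac{2008}{335}} = \frac{335}{2008}$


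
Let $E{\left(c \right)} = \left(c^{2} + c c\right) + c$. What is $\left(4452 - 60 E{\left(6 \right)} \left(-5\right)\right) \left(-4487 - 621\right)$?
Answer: $-142268016$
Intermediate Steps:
$E{\left(c \right)} = c + 2 c^{2}$ ($E{\left(c \right)} = \left(c^{2} + c^{2}\right) + c = 2 c^{2} + c = c + 2 c^{2}$)
$\left(4452 - 60 E{\left(6 \right)} \left(-5\right)\right) \left(-4487 - 621\right) = \left(4452 - 60 \cdot 6 \left(1 + 2 \cdot 6\right) \left(-5\right)\right) \left(-4487 - 621\right) = \left(4452 - 60 \cdot 6 \left(1 + 12\right) \left(-5\right)\right) \left(-5108\right) = \left(4452 - 60 \cdot 6 \cdot 13 \left(-5\right)\right) \left(-5108\right) = \left(4452 - 60 \cdot 78 \left(-5\right)\right) \left(-5108\right) = \left(4452 - -23400\right) \left(-5108\right) = \left(4452 + 23400\right) \left(-5108\right) = 27852 \left(-5108\right) = -142268016$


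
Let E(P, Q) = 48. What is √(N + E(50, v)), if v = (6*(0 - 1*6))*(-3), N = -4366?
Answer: I*√4318 ≈ 65.711*I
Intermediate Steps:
v = 108 (v = (6*(0 - 6))*(-3) = (6*(-6))*(-3) = -36*(-3) = 108)
√(N + E(50, v)) = √(-4366 + 48) = √(-4318) = I*√4318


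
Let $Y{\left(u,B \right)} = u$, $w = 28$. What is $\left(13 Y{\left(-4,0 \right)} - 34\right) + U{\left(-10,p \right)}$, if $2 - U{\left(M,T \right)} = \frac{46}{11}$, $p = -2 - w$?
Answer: $- \frac{970}{11} \approx -88.182$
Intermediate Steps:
$p = -30$ ($p = -2 - 28 = -30$)
$U{\left(M,T \right)} = - \frac{24}{11}$ ($U{\left(M,T \right)} = 2 - \frac{46}{11} = - \frac{24}{11}$)
$\left(13 Y{\left(-4,0 \right)} - 34\right) + U{\left(-10,p \right)} = \left(13 \left(-4\right) - 34\right) - \frac{24}{11} = \left(-52 - 34\right) - \frac{24}{11} = -86 - \frac{24}{11} = - \frac{970}{11}$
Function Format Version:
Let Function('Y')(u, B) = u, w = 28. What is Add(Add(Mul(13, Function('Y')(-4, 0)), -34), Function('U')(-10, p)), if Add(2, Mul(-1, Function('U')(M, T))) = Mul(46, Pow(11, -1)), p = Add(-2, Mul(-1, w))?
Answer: Rational(-970, 11) ≈ -88.182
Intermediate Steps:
p = -30 (p = Add(-2, Mul(-1, 28)) = Add(-2, -28) = -30)
Function('U')(M, T) = Rational(-24, 11) (Function('U')(M, T) = Add(2, Mul(-1, Mul(46, Pow(11, -1)))) = Add(2, Mul(-1, Mul(46, Rational(1, 11)))) = Add(2, Mul(-1, Rational(46, 11))) = Add(2, Rational(-46, 11)) = Rational(-24, 11))
Add(Add(Mul(13, Function('Y')(-4, 0)), -34), Function('U')(-10, p)) = Add(Add(Mul(13, -4), -34), Rational(-24, 11)) = Add(Add(-52, -34), Rational(-24, 11)) = Add(-86, Rational(-24, 11)) = Rational(-970, 11)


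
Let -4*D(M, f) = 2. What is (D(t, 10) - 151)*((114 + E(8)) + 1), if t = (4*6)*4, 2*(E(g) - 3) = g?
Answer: -18483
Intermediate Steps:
E(g) = 3 + g/2
t = 96 (t = 24*4 = 96)
D(M, f) = -½ (D(M, f) = -¼*2 = -½)
(D(t, 10) - 151)*((114 + E(8)) + 1) = (-½ - 151)*((114 + (3 + (½)*8)) + 1) = -303*((114 + (3 + 4)) + 1)/2 = -303*((114 + 7) + 1)/2 = -303*(121 + 1)/2 = -303/2*122 = -18483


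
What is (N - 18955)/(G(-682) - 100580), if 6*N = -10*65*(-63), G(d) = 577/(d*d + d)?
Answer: 5633681460/46713575783 ≈ 0.12060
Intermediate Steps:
G(d) = 577/(d + d**2) (G(d) = 577/(d**2 + d) = 577/(d + d**2))
N = 6825 (N = (-10*65*(-63))/6 = (-650*(-63))/6 = (1/6)*40950 = 6825)
(N - 18955)/(G(-682) - 100580) = (6825 - 18955)/(577/(-682*(1 - 682)) - 100580) = -12130/(577*(-1/682)/(-681) - 100580) = -12130/(577*(-1/682)*(-1/681) - 100580) = -12130/(577/464442 - 100580) = -12130/(-46713575783/464442) = -12130*(-464442/46713575783) = 5633681460/46713575783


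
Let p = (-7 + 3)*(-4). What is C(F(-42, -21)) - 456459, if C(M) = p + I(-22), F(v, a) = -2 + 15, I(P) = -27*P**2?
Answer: -469511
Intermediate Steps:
p = 16 (p = -4*(-4) = 16)
F(v, a) = 13
C(M) = -13052 (C(M) = 16 - 27*(-22)**2 = 16 - 27*484 = 16 - 13068 = -13052)
C(F(-42, -21)) - 456459 = -13052 - 456459 = -469511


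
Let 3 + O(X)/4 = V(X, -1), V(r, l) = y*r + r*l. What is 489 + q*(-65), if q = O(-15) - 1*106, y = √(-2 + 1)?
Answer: 4259 + 3900*I ≈ 4259.0 + 3900.0*I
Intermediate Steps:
y = I (y = √(-1) = I ≈ 1.0*I)
V(r, l) = I*r + l*r (V(r, l) = I*r + r*l = I*r + l*r)
O(X) = -12 + 4*X*(-1 + I) (O(X) = -12 + 4*(X*(I - 1)) = -12 + 4*(X*(-1 + I)) = -12 + 4*X*(-1 + I))
q = -58 - 60*I (q = (-12 + 4*(-15)*(-1 + I)) - 1*106 = (-12 + (60 - 60*I)) - 106 = (48 - 60*I) - 106 = -58 - 60*I ≈ -58.0 - 60.0*I)
489 + q*(-65) = 489 + (-58 - 60*I)*(-65) = 489 + (3770 + 3900*I) = 4259 + 3900*I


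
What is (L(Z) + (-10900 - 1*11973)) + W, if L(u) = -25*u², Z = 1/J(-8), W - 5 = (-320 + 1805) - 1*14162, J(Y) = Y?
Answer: -2274905/64 ≈ -35545.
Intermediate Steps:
W = -12672 (W = 5 + ((-320 + 1805) - 1*14162) = 5 + (1485 - 14162) = 5 - 12677 = -12672)
Z = -⅛ (Z = 1/(-8) = -⅛ ≈ -0.12500)
(L(Z) + (-10900 - 1*11973)) + W = (-25*(-⅛)² + (-10900 - 1*11973)) - 12672 = (-25*1/64 + (-10900 - 11973)) - 12672 = (-25/64 - 22873) - 12672 = -1463897/64 - 12672 = -2274905/64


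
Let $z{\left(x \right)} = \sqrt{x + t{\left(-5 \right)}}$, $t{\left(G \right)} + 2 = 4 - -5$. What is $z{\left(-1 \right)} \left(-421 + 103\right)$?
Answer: $- 318 \sqrt{6} \approx -778.94$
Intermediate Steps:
$t{\left(G \right)} = 7$ ($t{\left(G \right)} = -2 + \left(4 - -5\right) = -2 + \left(4 + 5\right) = -2 + 9 = 7$)
$z{\left(x \right)} = \sqrt{7 + x}$ ($z{\left(x \right)} = \sqrt{x + 7} = \sqrt{7 + x}$)
$z{\left(-1 \right)} \left(-421 + 103\right) = \sqrt{7 - 1} \left(-421 + 103\right) = \sqrt{6} \left(-318\right) = - 318 \sqrt{6}$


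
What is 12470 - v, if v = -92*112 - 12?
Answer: 22786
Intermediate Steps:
v = -10316 (v = -10304 - 12 = -10316)
12470 - v = 12470 - 1*(-10316) = 12470 + 10316 = 22786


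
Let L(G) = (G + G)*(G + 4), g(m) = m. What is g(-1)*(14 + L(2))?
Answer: -38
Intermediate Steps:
L(G) = 2*G*(4 + G) (L(G) = (2*G)*(4 + G) = 2*G*(4 + G))
g(-1)*(14 + L(2)) = -(14 + 2*2*(4 + 2)) = -(14 + 2*2*6) = -(14 + 24) = -1*38 = -38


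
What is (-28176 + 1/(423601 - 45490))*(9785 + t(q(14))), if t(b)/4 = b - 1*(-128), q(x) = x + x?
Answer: -110893900463815/378111 ≈ -2.9328e+8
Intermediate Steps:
q(x) = 2*x
t(b) = 512 + 4*b (t(b) = 4*(b - 1*(-128)) = 4*(b + 128) = 4*(128 + b) = 512 + 4*b)
(-28176 + 1/(423601 - 45490))*(9785 + t(q(14))) = (-28176 + 1/(423601 - 45490))*(9785 + (512 + 4*(2*14))) = (-28176 + 1/378111)*(9785 + (512 + 4*28)) = (-28176 + 1/378111)*(9785 + (512 + 112)) = -10653655535*(9785 + 624)/378111 = -10653655535/378111*10409 = -110893900463815/378111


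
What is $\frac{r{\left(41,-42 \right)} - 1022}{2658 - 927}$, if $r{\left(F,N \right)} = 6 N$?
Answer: $- \frac{1274}{1731} \approx -0.73599$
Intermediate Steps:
$\frac{r{\left(41,-42 \right)} - 1022}{2658 - 927} = \frac{6 \left(-42\right) - 1022}{2658 - 927} = \frac{-252 - 1022}{1731} = \left(-1274\right) \frac{1}{1731} = - \frac{1274}{1731}$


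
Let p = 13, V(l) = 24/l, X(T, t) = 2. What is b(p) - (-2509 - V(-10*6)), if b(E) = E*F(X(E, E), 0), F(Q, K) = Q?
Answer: 12673/5 ≈ 2534.6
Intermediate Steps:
b(E) = 2*E (b(E) = E*2 = 2*E)
b(p) - (-2509 - V(-10*6)) = 2*13 - (-2509 - 24/((-10*6))) = 26 - (-2509 - 24/(-60)) = 26 - (-2509 - 24*(-1)/60) = 26 - (-2509 - 1*(-2/5)) = 26 - (-2509 + 2/5) = 26 - 1*(-12543/5) = 26 + 12543/5 = 12673/5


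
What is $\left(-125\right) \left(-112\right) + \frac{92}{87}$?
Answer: $\frac{1218092}{87} \approx 14001.0$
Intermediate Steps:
$\left(-125\right) \left(-112\right) + \frac{92}{87} = 14000 + 92 \cdot \frac{1}{87} = 14000 + \frac{92}{87} = \frac{1218092}{87}$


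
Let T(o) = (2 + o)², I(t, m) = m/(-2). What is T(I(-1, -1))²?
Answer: 625/16 ≈ 39.063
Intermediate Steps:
I(t, m) = -m/2 (I(t, m) = m*(-½) = -m/2)
T(I(-1, -1))² = ((2 - ½*(-1))²)² = ((2 + ½)²)² = ((5/2)²)² = (25/4)² = 625/16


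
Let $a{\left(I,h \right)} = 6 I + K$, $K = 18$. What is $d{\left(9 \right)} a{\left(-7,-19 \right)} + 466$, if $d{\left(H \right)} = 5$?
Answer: $346$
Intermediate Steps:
$a{\left(I,h \right)} = 18 + 6 I$ ($a{\left(I,h \right)} = 6 I + 18 = 18 + 6 I$)
$d{\left(9 \right)} a{\left(-7,-19 \right)} + 466 = 5 \left(18 + 6 \left(-7\right)\right) + 466 = 5 \left(18 - 42\right) + 466 = 5 \left(-24\right) + 466 = -120 + 466 = 346$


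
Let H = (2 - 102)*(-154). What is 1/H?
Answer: 1/15400 ≈ 6.4935e-5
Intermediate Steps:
H = 15400 (H = -100*(-154) = 15400)
1/H = 1/15400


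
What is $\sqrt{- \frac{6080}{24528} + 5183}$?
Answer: $\frac{\sqrt{12179928747}}{1533} \approx 71.991$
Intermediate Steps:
$\sqrt{- \frac{6080}{24528} + 5183} = \sqrt{\left(-6080\right) \frac{1}{24528} + 5183} = \sqrt{- \frac{380}{1533} + 5183} = \sqrt{\frac{7945159}{1533}} = \frac{\sqrt{12179928747}}{1533}$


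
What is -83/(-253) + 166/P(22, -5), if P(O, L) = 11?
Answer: 3901/253 ≈ 15.419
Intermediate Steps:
-83/(-253) + 166/P(22, -5) = -83/(-253) + 166/11 = -83*(-1/253) + 166*(1/11) = 83/253 + 166/11 = 3901/253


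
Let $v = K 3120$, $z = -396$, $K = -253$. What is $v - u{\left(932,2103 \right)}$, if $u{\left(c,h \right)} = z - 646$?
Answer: $-788318$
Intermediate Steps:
$u{\left(c,h \right)} = -1042$ ($u{\left(c,h \right)} = -396 - 646 = -1042$)
$v = -789360$ ($v = \left(-253\right) 3120 = -789360$)
$v - u{\left(932,2103 \right)} = -789360 - -1042 = -789360 + 1042 = -788318$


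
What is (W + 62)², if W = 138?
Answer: 40000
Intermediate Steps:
(W + 62)² = (138 + 62)² = 200² = 40000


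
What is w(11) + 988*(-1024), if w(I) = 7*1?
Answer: -1011705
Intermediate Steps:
w(I) = 7
w(11) + 988*(-1024) = 7 + 988*(-1024) = 7 - 1011712 = -1011705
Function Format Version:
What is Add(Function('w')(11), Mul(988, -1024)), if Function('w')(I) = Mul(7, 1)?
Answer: -1011705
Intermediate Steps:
Function('w')(I) = 7
Add(Function('w')(11), Mul(988, -1024)) = Add(7, Mul(988, -1024)) = Add(7, -1011712) = -1011705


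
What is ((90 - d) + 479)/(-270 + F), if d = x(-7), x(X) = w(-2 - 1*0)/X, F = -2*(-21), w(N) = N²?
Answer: -1329/532 ≈ -2.4981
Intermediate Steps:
F = 42
x(X) = 4/X (x(X) = (-2 - 1*0)²/X = (-2 + 0)²/X = (-2)²/X = 4/X)
d = -4/7 (d = 4/(-7) = 4*(-⅐) = -4/7 ≈ -0.57143)
((90 - d) + 479)/(-270 + F) = ((90 - 1*(-4/7)) + 479)/(-270 + 42) = ((90 + 4/7) + 479)/(-228) = (634/7 + 479)*(-1/228) = (3987/7)*(-1/228) = -1329/532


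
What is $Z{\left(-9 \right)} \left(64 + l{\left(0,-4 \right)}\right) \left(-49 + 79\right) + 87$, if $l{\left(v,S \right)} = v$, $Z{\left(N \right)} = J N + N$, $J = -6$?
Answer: $86487$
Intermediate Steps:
$Z{\left(N \right)} = - 5 N$ ($Z{\left(N \right)} = - 6 N + N = - 5 N$)
$Z{\left(-9 \right)} \left(64 + l{\left(0,-4 \right)}\right) \left(-49 + 79\right) + 87 = \left(-5\right) \left(-9\right) \left(64 + 0\right) \left(-49 + 79\right) + 87 = 45 \cdot 64 \cdot 30 + 87 = 45 \cdot 1920 + 87 = 86400 + 87 = 86487$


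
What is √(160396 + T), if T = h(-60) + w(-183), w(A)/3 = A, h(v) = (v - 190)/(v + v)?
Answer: √5754567/6 ≈ 399.81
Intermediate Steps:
h(v) = (-190 + v)/(2*v) (h(v) = (-190 + v)/((2*v)) = (-190 + v)*(1/(2*v)) = (-190 + v)/(2*v))
w(A) = 3*A
T = -6563/12 (T = (½)*(-190 - 60)/(-60) + 3*(-183) = (½)*(-1/60)*(-250) - 549 = 25/12 - 549 = -6563/12 ≈ -546.92)
√(160396 + T) = √(160396 - 6563/12) = √(1918189/12) = √5754567/6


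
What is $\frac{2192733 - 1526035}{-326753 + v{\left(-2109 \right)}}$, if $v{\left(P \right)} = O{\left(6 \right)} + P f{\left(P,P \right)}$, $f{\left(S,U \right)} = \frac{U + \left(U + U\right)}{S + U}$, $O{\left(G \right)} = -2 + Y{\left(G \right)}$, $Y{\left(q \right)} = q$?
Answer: $- \frac{1333396}{659825} \approx -2.0208$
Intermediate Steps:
$O{\left(G \right)} = -2 + G$
$f{\left(S,U \right)} = \frac{3 U}{S + U}$ ($f{\left(S,U \right)} = \frac{U + 2 U}{S + U} = \frac{3 U}{S + U}$)
$v{\left(P \right)} = 4 + \frac{3 P}{2}$ ($v{\left(P \right)} = \left(-2 + 6\right) + P \frac{3 P}{P + P} = 4 + P \frac{3 P}{2 P} = 4 + P 3 P \frac{1}{2 P} = 4 + P \frac{3}{2} = 4 + \frac{3 P}{2}$)
$\frac{2192733 - 1526035}{-326753 + v{\left(-2109 \right)}} = \frac{2192733 - 1526035}{-326753 + \left(4 + \frac{3}{2} \left(-2109\right)\right)} = \frac{666698}{-326753 + \left(4 - \frac{6327}{2}\right)} = \frac{666698}{-326753 - \frac{6319}{2}} = \frac{666698}{- \frac{659825}{2}} = 666698 \left(- \frac{2}{659825}\right) = - \frac{1333396}{659825}$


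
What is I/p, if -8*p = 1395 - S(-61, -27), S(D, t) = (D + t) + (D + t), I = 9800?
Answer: -78400/1571 ≈ -49.905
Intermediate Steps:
S(D, t) = 2*D + 2*t
p = -1571/8 (p = -(1395 - (2*(-61) + 2*(-27)))/8 = -(1395 - (-122 - 54))/8 = -(1395 - 1*(-176))/8 = -(1395 + 176)/8 = -⅛*1571 = -1571/8 ≈ -196.38)
I/p = 9800/(-1571/8) = 9800*(-8/1571) = -78400/1571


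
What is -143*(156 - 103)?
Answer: -7579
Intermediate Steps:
-143*(156 - 103) = -143*53 = -7579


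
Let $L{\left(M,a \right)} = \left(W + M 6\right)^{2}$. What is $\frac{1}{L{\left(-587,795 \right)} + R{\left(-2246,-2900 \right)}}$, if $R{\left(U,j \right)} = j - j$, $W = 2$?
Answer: $\frac{1}{12390400} \approx 8.0708 \cdot 10^{-8}$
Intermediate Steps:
$R{\left(U,j \right)} = 0$
$L{\left(M,a \right)} = \left(2 + 6 M\right)^{2}$ ($L{\left(M,a \right)} = \left(2 + M 6\right)^{2} = \left(2 + 6 M\right)^{2}$)
$\frac{1}{L{\left(-587,795 \right)} + R{\left(-2246,-2900 \right)}} = \frac{1}{4 \left(1 + 3 \left(-587\right)\right)^{2} + 0} = \frac{1}{4 \left(1 - 1761\right)^{2} + 0} = \frac{1}{4 \left(-1760\right)^{2} + 0} = \frac{1}{4 \cdot 3097600 + 0} = \frac{1}{12390400 + 0} = \frac{1}{12390400}$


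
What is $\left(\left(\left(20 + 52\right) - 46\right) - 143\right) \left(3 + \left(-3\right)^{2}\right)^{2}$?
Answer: $-16848$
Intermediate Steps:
$\left(\left(\left(20 + 52\right) - 46\right) - 143\right) \left(3 + \left(-3\right)^{2}\right)^{2} = \left(\left(72 - 46\right) - 143\right) \left(3 + 9\right)^{2} = \left(26 - 143\right) 12^{2} = \left(-117\right) 144 = -16848$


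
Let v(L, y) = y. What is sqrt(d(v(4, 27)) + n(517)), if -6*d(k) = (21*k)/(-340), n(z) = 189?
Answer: 9*sqrt(270130)/340 ≈ 13.758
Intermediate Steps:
d(k) = 7*k/680 (d(k) = -21*k/(6*(-340)) = -21*k*(-1)/(6*340) = -(-7)*k/680 = 7*k/680)
sqrt(d(v(4, 27)) + n(517)) = sqrt((7/680)*27 + 189) = sqrt(189/680 + 189) = sqrt(128709/680) = 9*sqrt(270130)/340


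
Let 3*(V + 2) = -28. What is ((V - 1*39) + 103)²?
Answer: 24964/9 ≈ 2773.8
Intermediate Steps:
V = -34/3 (V = -2 + (⅓)*(-28) = -2 - 28/3 = -34/3 ≈ -11.333)
((V - 1*39) + 103)² = ((-34/3 - 1*39) + 103)² = ((-34/3 - 39) + 103)² = (-151/3 + 103)² = (158/3)² = 24964/9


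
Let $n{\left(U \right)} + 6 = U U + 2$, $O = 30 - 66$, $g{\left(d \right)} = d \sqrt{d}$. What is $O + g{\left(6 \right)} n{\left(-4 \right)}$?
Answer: $-36 + 72 \sqrt{6} \approx 140.36$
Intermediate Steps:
$g{\left(d \right)} = d^{\frac{3}{2}}$
$O = -36$ ($O = 30 - 66 = -36$)
$n{\left(U \right)} = -4 + U^{2}$ ($n{\left(U \right)} = -6 + \left(U U + 2\right) = -6 + \left(U^{2} + 2\right) = -6 + \left(2 + U^{2}\right) = -4 + U^{2}$)
$O + g{\left(6 \right)} n{\left(-4 \right)} = -36 + 6^{\frac{3}{2}} \left(-4 + \left(-4\right)^{2}\right) = -36 + 6 \sqrt{6} \left(-4 + 16\right) = -36 + 6 \sqrt{6} \cdot 12 = -36 + 72 \sqrt{6}$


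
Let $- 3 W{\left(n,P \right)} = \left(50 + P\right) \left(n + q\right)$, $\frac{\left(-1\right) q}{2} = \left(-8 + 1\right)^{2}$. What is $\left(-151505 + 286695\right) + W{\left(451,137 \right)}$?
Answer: $\frac{339559}{3} \approx 1.1319 \cdot 10^{5}$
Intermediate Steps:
$q = -98$ ($q = - 2 \left(-8 + 1\right)^{2} = - 2 \left(-7\right)^{2} = \left(-2\right) 49 = -98$)
$W{\left(n,P \right)} = - \frac{\left(-98 + n\right) \left(50 + P\right)}{3}$ ($W{\left(n,P \right)} = - \frac{\left(50 + P\right) \left(n - 98\right)}{3} = - \frac{\left(50 + P\right) \left(-98 + n\right)}{3} = - \frac{\left(-98 + n\right) \left(50 + P\right)}{3}$)
$\left(-151505 + 286695\right) + W{\left(451,137 \right)} = \left(-151505 + 286695\right) + \left(\frac{4900}{3} - \frac{22550}{3} + \frac{98}{3} \cdot 137 - \frac{137}{3} \cdot 451\right) = 135190 + \left(\frac{4900}{3} - \frac{22550}{3} + \frac{13426}{3} - \frac{61787}{3}\right) = 135190 - \frac{66011}{3} = \frac{339559}{3}$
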